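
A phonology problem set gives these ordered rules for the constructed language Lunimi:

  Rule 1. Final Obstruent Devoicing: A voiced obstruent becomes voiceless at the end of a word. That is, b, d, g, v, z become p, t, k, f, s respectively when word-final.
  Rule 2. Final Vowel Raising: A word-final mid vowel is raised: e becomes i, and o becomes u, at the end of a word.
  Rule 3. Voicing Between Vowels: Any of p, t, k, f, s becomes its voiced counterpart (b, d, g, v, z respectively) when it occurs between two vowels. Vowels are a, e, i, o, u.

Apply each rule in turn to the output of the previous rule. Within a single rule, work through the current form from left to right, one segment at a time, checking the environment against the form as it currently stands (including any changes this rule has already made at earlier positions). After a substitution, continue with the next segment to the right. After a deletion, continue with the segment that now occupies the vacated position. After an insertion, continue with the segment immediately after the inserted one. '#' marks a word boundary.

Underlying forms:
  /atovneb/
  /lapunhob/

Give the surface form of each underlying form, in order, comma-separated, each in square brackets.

[adovnep], [labunhop]

/atovneb/:
  Rule 1 Final Obstruent Devoicing: [atovneb] → [atovnep]
  Rule 2 Final Vowel Raising: no change — [atovnep]
  Rule 3 Voicing Between Vowels: [atovnep] → [adovnep]
/lapunhob/:
  Rule 1 Final Obstruent Devoicing: [lapunhob] → [lapunhop]
  Rule 2 Final Vowel Raising: no change — [lapunhop]
  Rule 3 Voicing Between Vowels: [lapunhop] → [labunhop]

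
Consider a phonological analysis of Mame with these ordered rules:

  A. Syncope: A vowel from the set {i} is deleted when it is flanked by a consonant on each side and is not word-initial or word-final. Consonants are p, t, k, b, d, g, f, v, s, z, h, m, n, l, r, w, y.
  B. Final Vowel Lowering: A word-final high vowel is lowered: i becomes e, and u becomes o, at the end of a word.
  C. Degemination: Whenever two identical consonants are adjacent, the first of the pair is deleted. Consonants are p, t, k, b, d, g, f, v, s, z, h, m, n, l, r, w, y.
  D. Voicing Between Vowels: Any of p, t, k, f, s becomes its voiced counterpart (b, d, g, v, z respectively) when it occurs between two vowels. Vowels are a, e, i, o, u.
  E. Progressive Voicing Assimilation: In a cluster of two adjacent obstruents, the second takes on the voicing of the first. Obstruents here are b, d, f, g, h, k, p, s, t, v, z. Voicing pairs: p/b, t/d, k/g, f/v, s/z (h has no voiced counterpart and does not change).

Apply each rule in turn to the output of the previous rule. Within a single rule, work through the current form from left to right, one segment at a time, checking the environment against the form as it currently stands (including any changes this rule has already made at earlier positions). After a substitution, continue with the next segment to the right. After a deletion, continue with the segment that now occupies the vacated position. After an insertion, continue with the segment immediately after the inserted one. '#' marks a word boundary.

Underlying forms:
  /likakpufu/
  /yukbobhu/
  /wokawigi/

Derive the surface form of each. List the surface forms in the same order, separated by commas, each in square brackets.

[lkakpuvo], [yukpobho], [wogawge]

/likakpufu/:
  A Syncope: [likakpufu] → [lkakpufu]
  B Final Vowel Lowering: [lkakpufu] → [lkakpufo]
  C Degemination: no change — [lkakpufo]
  D Voicing Between Vowels: [lkakpufo] → [lkakpuvo]
  E Progressive Voicing Assimilation: no change — [lkakpuvo]
/yukbobhu/:
  A Syncope: no change — [yukbobhu]
  B Final Vowel Lowering: [yukbobhu] → [yukbobho]
  C Degemination: no change — [yukbobho]
  D Voicing Between Vowels: no change — [yukbobho]
  E Progressive Voicing Assimilation: [yukbobho] → [yukpobho]
/wokawigi/:
  A Syncope: [wokawigi] → [wokawgi]
  B Final Vowel Lowering: [wokawgi] → [wokawge]
  C Degemination: no change — [wokawge]
  D Voicing Between Vowels: [wokawge] → [wogawge]
  E Progressive Voicing Assimilation: no change — [wogawge]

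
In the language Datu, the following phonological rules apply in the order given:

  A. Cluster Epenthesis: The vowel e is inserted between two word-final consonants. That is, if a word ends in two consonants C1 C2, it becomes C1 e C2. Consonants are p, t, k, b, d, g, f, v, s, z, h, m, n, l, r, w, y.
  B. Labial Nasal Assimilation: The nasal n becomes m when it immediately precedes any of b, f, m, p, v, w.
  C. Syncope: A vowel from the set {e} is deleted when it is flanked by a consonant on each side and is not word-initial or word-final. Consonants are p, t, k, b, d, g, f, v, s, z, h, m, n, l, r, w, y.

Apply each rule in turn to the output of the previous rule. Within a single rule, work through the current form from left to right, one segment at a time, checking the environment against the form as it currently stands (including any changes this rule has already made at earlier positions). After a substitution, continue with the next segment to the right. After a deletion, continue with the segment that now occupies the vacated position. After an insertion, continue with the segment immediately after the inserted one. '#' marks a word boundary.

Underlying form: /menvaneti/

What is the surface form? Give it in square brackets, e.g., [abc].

A Cluster Epenthesis: no change — [menvaneti]
B Labial Nasal Assimilation: [menvaneti] → [memvaneti]
C Syncope: [memvaneti] → [mmvanti]

[mmvanti]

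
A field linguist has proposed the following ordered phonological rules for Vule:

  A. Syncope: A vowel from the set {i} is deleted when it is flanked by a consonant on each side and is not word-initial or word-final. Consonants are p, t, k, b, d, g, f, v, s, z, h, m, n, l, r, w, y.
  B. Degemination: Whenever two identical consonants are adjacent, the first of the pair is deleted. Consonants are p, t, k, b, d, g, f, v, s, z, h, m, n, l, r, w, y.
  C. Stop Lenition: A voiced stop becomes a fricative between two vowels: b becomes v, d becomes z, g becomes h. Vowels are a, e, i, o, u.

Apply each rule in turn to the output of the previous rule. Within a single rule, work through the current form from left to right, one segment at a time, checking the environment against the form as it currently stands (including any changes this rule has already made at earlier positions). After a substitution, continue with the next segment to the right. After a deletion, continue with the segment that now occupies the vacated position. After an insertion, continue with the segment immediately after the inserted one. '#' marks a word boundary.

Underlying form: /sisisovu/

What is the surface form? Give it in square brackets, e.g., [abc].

A Syncope: [sisisovu] → [sssovu]
B Degemination: [sssovu] → [sovu]
C Stop Lenition: no change — [sovu]

[sovu]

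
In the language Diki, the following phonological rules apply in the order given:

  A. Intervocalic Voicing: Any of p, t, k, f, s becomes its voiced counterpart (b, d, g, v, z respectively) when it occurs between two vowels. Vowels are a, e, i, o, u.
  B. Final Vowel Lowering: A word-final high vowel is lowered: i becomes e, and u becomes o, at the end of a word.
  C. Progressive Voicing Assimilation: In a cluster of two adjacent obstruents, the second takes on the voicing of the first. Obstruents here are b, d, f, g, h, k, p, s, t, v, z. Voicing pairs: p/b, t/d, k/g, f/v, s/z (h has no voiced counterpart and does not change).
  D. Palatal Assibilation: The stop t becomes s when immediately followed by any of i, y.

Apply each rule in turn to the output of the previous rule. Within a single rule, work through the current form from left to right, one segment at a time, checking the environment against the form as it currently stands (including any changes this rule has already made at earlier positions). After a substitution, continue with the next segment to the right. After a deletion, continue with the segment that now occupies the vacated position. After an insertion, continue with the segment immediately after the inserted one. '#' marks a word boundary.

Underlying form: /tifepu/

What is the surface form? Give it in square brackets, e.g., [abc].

A Intervocalic Voicing: [tifepu] → [tivebu]
B Final Vowel Lowering: [tivebu] → [tivebo]
C Progressive Voicing Assimilation: no change — [tivebo]
D Palatal Assibilation: [tivebo] → [sivebo]

[sivebo]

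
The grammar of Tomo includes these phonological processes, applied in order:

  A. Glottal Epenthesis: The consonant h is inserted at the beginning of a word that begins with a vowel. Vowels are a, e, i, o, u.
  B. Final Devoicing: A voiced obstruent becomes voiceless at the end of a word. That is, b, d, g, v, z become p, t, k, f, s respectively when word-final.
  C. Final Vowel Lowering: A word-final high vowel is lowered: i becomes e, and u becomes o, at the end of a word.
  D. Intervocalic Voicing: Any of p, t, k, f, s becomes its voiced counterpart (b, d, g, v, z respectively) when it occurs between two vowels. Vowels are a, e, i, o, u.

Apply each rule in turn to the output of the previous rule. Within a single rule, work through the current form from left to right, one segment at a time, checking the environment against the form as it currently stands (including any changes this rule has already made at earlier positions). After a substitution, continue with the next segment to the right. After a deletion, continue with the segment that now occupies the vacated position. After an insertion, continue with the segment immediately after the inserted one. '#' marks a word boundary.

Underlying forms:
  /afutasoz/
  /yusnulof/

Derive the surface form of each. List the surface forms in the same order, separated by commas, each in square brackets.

/afutasoz/:
  A Glottal Epenthesis: [afutasoz] → [hafutasoz]
  B Final Devoicing: [hafutasoz] → [hafutasos]
  C Final Vowel Lowering: no change — [hafutasos]
  D Intervocalic Voicing: [hafutasos] → [havudazos]
/yusnulof/:
  A Glottal Epenthesis: no change — [yusnulof]
  B Final Devoicing: no change — [yusnulof]
  C Final Vowel Lowering: no change — [yusnulof]
  D Intervocalic Voicing: no change — [yusnulof]

[havudazos], [yusnulof]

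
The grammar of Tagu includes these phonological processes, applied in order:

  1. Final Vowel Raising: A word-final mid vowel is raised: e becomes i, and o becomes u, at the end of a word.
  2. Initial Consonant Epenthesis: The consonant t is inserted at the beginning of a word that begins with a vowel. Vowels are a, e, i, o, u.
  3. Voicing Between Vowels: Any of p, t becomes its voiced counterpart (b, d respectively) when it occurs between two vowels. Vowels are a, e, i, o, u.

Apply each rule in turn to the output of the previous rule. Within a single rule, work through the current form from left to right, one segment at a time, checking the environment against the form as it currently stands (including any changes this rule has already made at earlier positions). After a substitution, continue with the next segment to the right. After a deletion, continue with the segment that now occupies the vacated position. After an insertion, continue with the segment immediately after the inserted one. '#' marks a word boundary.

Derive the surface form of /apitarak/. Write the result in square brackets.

[tabidarak]

1 Final Vowel Raising: no change — [apitarak]
2 Initial Consonant Epenthesis: [apitarak] → [tapitarak]
3 Voicing Between Vowels: [tapitarak] → [tabidarak]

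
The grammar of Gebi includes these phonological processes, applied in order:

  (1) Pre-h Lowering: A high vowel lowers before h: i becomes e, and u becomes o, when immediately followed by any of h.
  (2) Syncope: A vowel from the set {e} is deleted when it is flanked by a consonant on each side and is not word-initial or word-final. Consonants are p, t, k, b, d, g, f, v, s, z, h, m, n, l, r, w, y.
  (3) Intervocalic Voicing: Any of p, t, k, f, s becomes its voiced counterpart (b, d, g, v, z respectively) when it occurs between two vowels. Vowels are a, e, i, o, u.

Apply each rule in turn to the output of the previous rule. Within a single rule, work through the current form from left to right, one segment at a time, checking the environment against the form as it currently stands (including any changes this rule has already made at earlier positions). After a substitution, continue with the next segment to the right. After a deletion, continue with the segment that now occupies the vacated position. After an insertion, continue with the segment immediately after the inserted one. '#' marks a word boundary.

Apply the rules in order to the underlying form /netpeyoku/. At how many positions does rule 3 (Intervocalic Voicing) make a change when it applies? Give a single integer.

1

(1) Pre-h Lowering: no change — [netpeyoku]
(2) Syncope: [netpeyoku] → [ntpyoku]
(3) Intervocalic Voicing: [ntpyoku] → [ntpyogu]
Rule 3 changed 1 position(s).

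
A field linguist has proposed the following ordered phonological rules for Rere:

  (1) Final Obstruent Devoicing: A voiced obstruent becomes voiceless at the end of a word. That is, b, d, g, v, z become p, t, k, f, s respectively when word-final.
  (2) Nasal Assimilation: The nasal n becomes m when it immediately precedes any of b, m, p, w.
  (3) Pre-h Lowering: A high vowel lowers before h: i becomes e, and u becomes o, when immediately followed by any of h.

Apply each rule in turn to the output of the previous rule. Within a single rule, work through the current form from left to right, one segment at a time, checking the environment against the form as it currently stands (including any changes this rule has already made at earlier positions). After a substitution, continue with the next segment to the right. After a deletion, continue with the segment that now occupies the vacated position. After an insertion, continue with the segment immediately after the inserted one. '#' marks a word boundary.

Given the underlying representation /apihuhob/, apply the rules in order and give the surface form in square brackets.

(1) Final Obstruent Devoicing: [apihuhob] → [apihuhop]
(2) Nasal Assimilation: no change — [apihuhop]
(3) Pre-h Lowering: [apihuhop] → [apehohop]

[apehohop]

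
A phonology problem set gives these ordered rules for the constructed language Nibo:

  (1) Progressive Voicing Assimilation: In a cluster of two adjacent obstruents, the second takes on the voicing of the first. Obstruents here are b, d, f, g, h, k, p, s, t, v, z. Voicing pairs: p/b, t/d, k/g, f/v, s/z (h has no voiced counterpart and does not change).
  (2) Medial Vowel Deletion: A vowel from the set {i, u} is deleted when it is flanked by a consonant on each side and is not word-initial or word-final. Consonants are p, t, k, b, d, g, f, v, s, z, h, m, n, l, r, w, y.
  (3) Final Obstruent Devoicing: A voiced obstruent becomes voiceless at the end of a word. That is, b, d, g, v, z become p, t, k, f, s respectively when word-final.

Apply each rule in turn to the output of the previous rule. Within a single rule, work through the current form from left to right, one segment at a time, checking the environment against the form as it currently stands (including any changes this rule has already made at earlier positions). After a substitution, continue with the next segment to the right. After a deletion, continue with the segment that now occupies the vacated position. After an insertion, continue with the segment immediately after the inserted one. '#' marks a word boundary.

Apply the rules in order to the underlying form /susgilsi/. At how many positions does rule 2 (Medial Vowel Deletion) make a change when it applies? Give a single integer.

(1) Progressive Voicing Assimilation: [susgilsi] → [suskilsi]
(2) Medial Vowel Deletion: [suskilsi] → [ssklsi]
(3) Final Obstruent Devoicing: no change — [ssklsi]
Rule 2 changed 2 position(s).

2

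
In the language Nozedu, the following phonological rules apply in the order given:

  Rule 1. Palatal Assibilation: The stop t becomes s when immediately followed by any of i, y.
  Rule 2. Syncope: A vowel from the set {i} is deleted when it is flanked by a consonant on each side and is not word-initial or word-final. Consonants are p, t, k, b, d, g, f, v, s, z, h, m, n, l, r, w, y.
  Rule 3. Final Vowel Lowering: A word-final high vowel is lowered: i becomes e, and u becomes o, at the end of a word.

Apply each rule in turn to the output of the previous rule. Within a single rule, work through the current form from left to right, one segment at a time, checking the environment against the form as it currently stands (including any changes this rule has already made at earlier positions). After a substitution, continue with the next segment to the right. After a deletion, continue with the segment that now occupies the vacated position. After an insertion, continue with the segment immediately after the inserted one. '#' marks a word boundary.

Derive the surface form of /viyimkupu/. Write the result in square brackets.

Rule 1 Palatal Assibilation: no change — [viyimkupu]
Rule 2 Syncope: [viyimkupu] → [vymkupu]
Rule 3 Final Vowel Lowering: [vymkupu] → [vymkupo]

[vymkupo]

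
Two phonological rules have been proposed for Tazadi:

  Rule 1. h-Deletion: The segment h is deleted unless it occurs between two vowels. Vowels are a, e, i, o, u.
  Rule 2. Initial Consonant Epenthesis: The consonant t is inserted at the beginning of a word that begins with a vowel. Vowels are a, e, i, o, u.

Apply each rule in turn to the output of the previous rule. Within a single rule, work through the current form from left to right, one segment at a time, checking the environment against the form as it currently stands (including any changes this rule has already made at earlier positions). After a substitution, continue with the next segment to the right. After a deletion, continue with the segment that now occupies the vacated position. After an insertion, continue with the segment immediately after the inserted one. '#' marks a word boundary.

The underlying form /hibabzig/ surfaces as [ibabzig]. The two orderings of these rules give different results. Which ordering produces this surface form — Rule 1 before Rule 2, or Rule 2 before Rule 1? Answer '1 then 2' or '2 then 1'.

2 then 1

Order 1 then 2:
  1 h-Deletion: [hibabzig] → [ibabzig]
  2 Initial Consonant Epenthesis: [ibabzig] → [tibabzig]
  result: [tibabzig]
Order 2 then 1:
  2 Initial Consonant Epenthesis: no change — [hibabzig]
  1 h-Deletion: [hibabzig] → [ibabzig]
  result: [ibabzig]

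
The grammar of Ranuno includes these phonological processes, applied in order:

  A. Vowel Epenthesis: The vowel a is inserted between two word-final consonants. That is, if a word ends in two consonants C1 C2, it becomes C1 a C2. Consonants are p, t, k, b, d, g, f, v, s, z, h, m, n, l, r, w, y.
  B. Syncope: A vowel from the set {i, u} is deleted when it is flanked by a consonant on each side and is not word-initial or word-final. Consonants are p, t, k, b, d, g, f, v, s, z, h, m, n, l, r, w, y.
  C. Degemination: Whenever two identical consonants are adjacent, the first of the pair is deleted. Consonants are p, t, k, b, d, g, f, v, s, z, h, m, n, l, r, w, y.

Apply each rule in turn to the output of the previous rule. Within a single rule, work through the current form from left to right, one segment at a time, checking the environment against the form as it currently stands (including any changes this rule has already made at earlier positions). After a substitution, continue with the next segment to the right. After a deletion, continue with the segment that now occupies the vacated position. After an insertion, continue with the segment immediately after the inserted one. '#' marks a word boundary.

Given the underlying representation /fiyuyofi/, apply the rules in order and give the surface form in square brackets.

[fyofi]

A Vowel Epenthesis: no change — [fiyuyofi]
B Syncope: [fiyuyofi] → [fyyofi]
C Degemination: [fyyofi] → [fyofi]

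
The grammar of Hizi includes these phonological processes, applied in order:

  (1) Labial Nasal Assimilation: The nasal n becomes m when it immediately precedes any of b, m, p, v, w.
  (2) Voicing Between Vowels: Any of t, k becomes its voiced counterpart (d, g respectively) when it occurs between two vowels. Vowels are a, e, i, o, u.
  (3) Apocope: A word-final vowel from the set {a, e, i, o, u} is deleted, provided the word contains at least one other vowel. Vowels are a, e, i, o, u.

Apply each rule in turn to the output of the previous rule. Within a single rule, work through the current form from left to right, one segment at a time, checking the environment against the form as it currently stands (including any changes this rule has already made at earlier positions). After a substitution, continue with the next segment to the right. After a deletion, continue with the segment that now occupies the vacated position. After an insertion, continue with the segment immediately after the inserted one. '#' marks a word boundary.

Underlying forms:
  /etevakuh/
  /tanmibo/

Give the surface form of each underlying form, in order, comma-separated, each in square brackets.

/etevakuh/:
  (1) Labial Nasal Assimilation: no change — [etevakuh]
  (2) Voicing Between Vowels: [etevakuh] → [edevaguh]
  (3) Apocope: no change — [edevaguh]
/tanmibo/:
  (1) Labial Nasal Assimilation: [tanmibo] → [tammibo]
  (2) Voicing Between Vowels: no change — [tammibo]
  (3) Apocope: [tammibo] → [tammib]

[edevaguh], [tammib]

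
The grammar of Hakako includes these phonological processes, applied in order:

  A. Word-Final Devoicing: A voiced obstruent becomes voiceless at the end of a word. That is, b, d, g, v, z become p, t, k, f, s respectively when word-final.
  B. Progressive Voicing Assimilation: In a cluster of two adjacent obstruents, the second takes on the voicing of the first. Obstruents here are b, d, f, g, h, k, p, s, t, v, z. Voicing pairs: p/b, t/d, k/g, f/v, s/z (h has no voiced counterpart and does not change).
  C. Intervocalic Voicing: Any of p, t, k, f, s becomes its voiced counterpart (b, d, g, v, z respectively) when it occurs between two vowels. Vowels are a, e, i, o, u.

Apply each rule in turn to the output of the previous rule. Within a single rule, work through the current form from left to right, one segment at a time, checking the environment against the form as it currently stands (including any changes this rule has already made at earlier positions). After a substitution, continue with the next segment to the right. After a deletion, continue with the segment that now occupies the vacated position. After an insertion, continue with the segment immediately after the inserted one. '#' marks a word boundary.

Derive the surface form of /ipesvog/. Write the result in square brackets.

A Word-Final Devoicing: [ipesvog] → [ipesvok]
B Progressive Voicing Assimilation: [ipesvok] → [ipesfok]
C Intervocalic Voicing: [ipesfok] → [ibesfok]

[ibesfok]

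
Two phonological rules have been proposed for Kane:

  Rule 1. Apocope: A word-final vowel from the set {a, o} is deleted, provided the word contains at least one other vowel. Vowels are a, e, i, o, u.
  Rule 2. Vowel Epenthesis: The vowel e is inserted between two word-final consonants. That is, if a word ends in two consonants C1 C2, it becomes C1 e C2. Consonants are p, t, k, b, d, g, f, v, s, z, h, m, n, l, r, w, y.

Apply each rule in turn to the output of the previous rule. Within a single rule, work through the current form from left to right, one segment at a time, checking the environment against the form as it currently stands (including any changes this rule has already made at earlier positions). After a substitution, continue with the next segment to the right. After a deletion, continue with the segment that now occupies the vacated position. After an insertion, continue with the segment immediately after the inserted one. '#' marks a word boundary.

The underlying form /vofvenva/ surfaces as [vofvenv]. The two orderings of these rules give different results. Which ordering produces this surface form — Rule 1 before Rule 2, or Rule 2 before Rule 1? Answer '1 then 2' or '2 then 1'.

Order 1 then 2:
  1 Apocope: [vofvenva] → [vofvenv]
  2 Vowel Epenthesis: [vofvenv] → [vofvenev]
  result: [vofvenev]
Order 2 then 1:
  2 Vowel Epenthesis: no change — [vofvenva]
  1 Apocope: [vofvenva] → [vofvenv]
  result: [vofvenv]

2 then 1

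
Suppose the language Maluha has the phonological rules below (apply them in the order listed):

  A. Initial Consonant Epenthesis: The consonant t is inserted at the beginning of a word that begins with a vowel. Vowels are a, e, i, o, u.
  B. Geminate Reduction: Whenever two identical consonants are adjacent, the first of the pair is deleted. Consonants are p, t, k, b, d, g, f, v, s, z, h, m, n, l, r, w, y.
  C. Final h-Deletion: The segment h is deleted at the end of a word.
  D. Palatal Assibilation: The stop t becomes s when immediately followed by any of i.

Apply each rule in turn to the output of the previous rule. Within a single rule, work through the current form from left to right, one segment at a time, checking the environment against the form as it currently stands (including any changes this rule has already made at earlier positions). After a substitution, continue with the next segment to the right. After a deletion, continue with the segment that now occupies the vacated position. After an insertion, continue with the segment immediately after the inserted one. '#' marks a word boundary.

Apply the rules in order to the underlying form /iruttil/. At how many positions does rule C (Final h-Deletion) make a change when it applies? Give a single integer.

0

A Initial Consonant Epenthesis: [iruttil] → [tiruttil]
B Geminate Reduction: [tiruttil] → [tirutil]
C Final h-Deletion: no change — [tirutil]
D Palatal Assibilation: [tirutil] → [sirusil]
Rule C changed 0 position(s).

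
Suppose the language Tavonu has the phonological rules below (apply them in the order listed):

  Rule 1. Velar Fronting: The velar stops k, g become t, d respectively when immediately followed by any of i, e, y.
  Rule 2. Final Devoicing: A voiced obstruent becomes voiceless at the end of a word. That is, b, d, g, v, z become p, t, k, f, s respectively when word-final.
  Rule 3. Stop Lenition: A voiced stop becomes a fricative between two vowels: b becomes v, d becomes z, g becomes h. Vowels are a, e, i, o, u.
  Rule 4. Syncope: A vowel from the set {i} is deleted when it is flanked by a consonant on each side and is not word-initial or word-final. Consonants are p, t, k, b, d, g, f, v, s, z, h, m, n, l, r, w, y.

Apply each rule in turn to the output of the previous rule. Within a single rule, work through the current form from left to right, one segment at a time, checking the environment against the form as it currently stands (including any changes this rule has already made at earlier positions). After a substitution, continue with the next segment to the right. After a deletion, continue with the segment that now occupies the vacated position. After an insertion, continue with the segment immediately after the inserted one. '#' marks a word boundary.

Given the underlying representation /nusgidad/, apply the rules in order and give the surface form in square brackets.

Rule 1 Velar Fronting: [nusgidad] → [nusdidad]
Rule 2 Final Devoicing: [nusdidad] → [nusdidat]
Rule 3 Stop Lenition: [nusdidat] → [nusdizat]
Rule 4 Syncope: [nusdizat] → [nusdzat]

[nusdzat]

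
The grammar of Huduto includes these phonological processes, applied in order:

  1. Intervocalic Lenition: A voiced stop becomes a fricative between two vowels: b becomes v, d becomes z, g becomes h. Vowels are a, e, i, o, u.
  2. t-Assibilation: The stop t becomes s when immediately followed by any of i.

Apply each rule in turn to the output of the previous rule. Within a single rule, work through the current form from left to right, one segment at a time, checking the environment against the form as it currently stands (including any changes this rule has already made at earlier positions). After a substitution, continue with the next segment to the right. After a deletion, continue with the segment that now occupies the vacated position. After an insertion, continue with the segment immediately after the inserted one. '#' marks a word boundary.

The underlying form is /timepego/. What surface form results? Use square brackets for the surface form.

1 Intervocalic Lenition: [timepego] → [timepeho]
2 t-Assibilation: [timepeho] → [simepeho]

[simepeho]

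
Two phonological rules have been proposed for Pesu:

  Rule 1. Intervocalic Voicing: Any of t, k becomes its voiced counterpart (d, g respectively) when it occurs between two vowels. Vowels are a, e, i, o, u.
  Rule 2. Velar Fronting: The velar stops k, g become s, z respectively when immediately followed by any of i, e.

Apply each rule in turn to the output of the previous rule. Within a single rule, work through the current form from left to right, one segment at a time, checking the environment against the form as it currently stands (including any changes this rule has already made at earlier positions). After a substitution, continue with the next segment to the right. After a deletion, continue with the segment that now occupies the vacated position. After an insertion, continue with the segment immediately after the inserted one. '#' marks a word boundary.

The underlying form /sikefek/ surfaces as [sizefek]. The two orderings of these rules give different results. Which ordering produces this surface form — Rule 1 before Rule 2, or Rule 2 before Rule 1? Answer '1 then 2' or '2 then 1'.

Order 1 then 2:
  1 Intervocalic Voicing: [sikefek] → [sigefek]
  2 Velar Fronting: [sigefek] → [sizefek]
  result: [sizefek]
Order 2 then 1:
  2 Velar Fronting: [sikefek] → [sisefek]
  1 Intervocalic Voicing: no change — [sisefek]
  result: [sisefek]

1 then 2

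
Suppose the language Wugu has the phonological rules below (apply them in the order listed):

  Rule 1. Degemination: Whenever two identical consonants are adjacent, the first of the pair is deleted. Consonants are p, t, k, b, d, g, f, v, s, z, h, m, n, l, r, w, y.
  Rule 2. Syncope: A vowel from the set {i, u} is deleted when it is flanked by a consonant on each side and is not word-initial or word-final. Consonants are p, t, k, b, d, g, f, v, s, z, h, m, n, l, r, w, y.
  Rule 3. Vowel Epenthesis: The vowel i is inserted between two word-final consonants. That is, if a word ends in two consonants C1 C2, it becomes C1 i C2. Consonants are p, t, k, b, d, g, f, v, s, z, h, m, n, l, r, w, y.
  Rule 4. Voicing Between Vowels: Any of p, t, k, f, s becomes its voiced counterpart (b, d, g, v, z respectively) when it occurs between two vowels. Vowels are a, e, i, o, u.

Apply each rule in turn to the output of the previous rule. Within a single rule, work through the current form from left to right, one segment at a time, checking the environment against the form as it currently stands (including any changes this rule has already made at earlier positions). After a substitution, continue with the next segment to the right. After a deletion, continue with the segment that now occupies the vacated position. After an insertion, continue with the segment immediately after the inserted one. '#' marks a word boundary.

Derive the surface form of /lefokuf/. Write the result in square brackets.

[levogif]

Rule 1 Degemination: no change — [lefokuf]
Rule 2 Syncope: [lefokuf] → [lefokf]
Rule 3 Vowel Epenthesis: [lefokf] → [lefokif]
Rule 4 Voicing Between Vowels: [lefokif] → [levogif]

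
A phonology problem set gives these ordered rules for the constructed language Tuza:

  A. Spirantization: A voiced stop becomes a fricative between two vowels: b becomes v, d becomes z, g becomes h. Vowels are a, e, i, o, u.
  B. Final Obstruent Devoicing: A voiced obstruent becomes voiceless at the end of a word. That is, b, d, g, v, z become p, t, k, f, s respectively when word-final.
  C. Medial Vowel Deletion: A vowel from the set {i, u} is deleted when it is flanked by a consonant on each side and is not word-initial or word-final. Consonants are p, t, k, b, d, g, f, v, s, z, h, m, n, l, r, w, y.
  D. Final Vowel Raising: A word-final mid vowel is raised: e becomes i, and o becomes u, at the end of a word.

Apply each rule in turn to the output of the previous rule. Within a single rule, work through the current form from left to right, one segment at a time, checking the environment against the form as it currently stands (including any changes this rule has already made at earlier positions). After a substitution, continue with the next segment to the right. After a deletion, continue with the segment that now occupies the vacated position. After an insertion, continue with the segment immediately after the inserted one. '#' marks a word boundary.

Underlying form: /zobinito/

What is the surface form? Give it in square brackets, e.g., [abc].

[zovntu]

A Spirantization: [zobinito] → [zovinito]
B Final Obstruent Devoicing: no change — [zovinito]
C Medial Vowel Deletion: [zovinito] → [zovnto]
D Final Vowel Raising: [zovnto] → [zovntu]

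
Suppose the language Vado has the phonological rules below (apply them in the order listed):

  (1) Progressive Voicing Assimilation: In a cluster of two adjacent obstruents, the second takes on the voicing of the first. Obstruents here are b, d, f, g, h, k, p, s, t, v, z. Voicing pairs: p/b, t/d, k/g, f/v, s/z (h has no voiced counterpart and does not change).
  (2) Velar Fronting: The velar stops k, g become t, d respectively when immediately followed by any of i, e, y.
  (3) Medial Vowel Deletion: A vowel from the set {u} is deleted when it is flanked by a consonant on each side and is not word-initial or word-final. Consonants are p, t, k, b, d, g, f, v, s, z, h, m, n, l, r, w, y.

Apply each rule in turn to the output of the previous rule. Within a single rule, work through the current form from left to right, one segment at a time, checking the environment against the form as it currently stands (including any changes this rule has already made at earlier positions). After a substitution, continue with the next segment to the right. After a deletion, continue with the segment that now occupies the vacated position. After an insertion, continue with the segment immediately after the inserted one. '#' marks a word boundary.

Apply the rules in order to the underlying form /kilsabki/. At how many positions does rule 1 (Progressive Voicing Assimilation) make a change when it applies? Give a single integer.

1

(1) Progressive Voicing Assimilation: [kilsabki] → [kilsabgi]
(2) Velar Fronting: [kilsabgi] → [tilsabdi]
(3) Medial Vowel Deletion: no change — [tilsabdi]
Rule 1 changed 1 position(s).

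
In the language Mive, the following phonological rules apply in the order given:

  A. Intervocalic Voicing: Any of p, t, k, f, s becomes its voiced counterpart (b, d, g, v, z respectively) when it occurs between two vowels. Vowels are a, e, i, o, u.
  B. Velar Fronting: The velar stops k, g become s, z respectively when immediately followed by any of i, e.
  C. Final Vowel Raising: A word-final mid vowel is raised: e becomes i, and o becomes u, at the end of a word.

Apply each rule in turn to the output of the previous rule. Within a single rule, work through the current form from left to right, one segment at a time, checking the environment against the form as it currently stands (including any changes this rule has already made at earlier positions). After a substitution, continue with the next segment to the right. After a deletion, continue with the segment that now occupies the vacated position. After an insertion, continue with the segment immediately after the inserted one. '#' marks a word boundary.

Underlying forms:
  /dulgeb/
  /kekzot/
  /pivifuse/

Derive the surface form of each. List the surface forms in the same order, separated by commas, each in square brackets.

/dulgeb/:
  A Intervocalic Voicing: no change — [dulgeb]
  B Velar Fronting: [dulgeb] → [dulzeb]
  C Final Vowel Raising: no change — [dulzeb]
/kekzot/:
  A Intervocalic Voicing: no change — [kekzot]
  B Velar Fronting: [kekzot] → [sekzot]
  C Final Vowel Raising: no change — [sekzot]
/pivifuse/:
  A Intervocalic Voicing: [pivifuse] → [pivivuze]
  B Velar Fronting: no change — [pivivuze]
  C Final Vowel Raising: [pivivuze] → [pivivuzi]

[dulzeb], [sekzot], [pivivuzi]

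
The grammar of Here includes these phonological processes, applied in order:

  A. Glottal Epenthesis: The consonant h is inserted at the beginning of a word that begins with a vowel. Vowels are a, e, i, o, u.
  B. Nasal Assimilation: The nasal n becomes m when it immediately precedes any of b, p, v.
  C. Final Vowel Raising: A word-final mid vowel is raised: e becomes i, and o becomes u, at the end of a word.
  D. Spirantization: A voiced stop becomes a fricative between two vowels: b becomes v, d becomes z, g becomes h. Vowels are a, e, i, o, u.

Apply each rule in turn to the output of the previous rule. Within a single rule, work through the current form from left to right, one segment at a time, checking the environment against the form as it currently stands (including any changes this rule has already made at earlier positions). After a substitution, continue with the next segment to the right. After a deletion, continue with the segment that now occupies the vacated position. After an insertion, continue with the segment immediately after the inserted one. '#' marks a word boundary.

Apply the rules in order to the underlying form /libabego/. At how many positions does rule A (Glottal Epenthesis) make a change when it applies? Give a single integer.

A Glottal Epenthesis: no change — [libabego]
B Nasal Assimilation: no change — [libabego]
C Final Vowel Raising: [libabego] → [libabegu]
D Spirantization: [libabegu] → [livavehu]
Rule A changed 0 position(s).

0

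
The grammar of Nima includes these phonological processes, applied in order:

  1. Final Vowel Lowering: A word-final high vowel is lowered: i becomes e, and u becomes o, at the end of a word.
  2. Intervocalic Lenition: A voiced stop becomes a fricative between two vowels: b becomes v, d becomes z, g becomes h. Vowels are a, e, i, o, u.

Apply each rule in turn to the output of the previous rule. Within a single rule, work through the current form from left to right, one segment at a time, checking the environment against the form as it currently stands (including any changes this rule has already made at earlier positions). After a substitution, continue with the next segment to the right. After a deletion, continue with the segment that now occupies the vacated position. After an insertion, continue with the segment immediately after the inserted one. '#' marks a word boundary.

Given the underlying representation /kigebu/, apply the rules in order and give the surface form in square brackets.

1 Final Vowel Lowering: [kigebu] → [kigebo]
2 Intervocalic Lenition: [kigebo] → [kihevo]

[kihevo]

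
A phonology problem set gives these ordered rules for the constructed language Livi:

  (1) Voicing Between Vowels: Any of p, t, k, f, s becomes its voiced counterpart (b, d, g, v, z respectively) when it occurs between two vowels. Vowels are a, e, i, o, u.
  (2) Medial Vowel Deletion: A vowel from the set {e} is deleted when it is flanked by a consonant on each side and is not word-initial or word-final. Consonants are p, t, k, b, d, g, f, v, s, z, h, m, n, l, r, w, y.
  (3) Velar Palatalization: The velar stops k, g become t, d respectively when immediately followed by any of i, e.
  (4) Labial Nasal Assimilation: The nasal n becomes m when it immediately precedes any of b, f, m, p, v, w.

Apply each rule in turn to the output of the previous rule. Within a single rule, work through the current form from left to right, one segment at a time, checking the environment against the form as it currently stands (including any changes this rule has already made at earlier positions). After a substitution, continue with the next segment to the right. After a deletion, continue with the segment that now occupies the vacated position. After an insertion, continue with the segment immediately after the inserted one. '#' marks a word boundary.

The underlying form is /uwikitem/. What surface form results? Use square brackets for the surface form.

(1) Voicing Between Vowels: [uwikitem] → [uwigidem]
(2) Medial Vowel Deletion: [uwigidem] → [uwigidm]
(3) Velar Palatalization: [uwigidm] → [uwididm]
(4) Labial Nasal Assimilation: no change — [uwididm]

[uwididm]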